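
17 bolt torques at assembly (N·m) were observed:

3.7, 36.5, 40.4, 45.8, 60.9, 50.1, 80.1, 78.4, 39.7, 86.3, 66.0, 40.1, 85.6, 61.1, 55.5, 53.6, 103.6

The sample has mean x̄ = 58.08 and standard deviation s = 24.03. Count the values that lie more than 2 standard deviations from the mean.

1

Cutoffs: x̄ ± 2s = [10.02, 106.14].
Outside the cutoffs: 3.7.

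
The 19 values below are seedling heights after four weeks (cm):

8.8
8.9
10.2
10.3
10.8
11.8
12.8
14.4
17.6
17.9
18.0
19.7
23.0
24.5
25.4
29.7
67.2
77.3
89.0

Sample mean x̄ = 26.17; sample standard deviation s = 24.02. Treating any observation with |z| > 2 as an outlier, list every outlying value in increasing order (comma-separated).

77.3, 89.0

Cutoffs at x̄ ± 2s: 26.17 ± 2·24.02 = [-21.87, 74.21].
77.3: z = 2.13, |z| > 2 → outlier.
89.0: z = 2.62, |z| > 2 → outlier.
Every other value lies within [-21.87, 74.21].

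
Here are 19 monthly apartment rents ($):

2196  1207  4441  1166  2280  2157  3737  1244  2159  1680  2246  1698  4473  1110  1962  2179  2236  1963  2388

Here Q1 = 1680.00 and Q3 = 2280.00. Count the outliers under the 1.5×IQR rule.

3

IQR = 600.00; fences at 1680.00 − 900.00 = 780.00 and 2280.00 + 900.00 = 3180.00.
Outside the cutoffs: 3737, 4441, 4473.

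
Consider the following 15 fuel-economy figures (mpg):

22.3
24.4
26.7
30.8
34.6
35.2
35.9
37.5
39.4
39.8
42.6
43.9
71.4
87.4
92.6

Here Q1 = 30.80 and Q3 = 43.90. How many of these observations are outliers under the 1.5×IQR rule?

3

IQR = 13.10; fences at 30.80 − 19.65 = 11.15 and 43.90 + 19.65 = 63.55.
Outside the cutoffs: 71.4, 87.4, 92.6.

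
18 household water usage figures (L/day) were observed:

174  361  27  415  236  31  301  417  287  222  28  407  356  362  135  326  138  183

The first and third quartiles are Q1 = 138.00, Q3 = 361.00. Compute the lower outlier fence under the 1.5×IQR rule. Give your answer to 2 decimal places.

IQR = Q3 − Q1 = 361.00 − 138.00 = 223.00.
Lower fence = Q1 − 1.5·IQR = 138.00 − 334.50 = -196.50.
Upper fence = Q3 + 1.5·IQR = 361.00 + 334.50 = 695.50.

-196.50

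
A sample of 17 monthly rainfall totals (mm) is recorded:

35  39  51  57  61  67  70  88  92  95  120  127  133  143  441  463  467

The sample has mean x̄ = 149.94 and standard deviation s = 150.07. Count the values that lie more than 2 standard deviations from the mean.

2

Cutoffs: x̄ ± 2s = [-150.20, 450.08].
Outside the cutoffs: 463, 467.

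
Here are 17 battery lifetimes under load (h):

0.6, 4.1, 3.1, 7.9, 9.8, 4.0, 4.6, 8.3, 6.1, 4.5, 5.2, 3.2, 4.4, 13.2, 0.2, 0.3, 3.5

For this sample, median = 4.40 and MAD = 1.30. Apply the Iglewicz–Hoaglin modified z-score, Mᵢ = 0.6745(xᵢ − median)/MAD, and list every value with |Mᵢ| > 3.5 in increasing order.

|Mᵢ| > 3.5 ⇔ |xᵢ − 4.40| > 3.5·1.30/0.6745 = 6.75.
So outliers lie outside [-2.35, 11.15].
13.2: M = 4.57 → outlier.

13.2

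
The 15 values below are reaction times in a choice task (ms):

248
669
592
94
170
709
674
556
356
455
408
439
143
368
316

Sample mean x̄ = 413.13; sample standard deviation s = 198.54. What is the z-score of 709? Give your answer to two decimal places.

z = (709 − 413.13) / 198.54 = 1.49.

1.49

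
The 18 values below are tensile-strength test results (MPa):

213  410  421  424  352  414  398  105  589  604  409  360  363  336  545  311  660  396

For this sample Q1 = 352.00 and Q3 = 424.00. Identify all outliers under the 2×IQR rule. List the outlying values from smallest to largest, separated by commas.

105, 589, 604, 660

IQR = Q3 − Q1 = 424.00 − 352.00 = 72.00.
Lower fence = Q1 − 2·IQR = 352.00 − 144.00 = 208.00.
Upper fence = Q3 + 2·IQR = 424.00 + 144.00 = 568.00.
105 < 208.00 → outlier.
589 > 568.00 → outlier.
604 > 568.00 → outlier.
660 > 568.00 → outlier.
All remaining values lie within [208.00, 568.00].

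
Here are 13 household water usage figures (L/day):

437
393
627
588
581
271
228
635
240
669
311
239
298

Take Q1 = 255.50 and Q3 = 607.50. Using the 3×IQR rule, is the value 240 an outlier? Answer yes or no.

no

IQR = Q3 − Q1 = 607.50 − 255.50 = 352.00.
Lower fence = Q1 − 3·IQR = 255.50 − 1056.00 = -800.50.
Upper fence = Q3 + 3·IQR = 607.50 + 1056.00 = 1663.50.
240 lies within [-800.50, 1663.50].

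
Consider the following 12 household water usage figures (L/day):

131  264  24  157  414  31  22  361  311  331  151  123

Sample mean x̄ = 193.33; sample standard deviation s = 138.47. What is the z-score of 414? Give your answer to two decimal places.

z = (414 − 193.33) / 138.47 = 1.59.

1.59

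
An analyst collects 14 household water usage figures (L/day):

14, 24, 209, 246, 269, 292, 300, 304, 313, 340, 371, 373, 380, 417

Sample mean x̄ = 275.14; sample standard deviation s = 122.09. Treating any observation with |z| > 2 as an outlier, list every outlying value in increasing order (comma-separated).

14, 24

Cutoffs at x̄ ± 2s: 275.14 ± 2·122.09 = [30.96, 519.32].
14: z = -2.14, |z| > 2 → outlier.
24: z = -2.06, |z| > 2 → outlier.
Every other value lies within [30.96, 519.32].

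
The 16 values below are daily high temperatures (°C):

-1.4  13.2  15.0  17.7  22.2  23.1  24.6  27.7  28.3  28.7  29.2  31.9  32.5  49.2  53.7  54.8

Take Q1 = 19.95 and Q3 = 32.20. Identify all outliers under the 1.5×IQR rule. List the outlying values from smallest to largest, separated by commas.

IQR = Q3 − Q1 = 32.20 − 19.95 = 12.25.
Lower fence = Q1 − 1.5·IQR = 19.95 − 18.375 = 1.575.
Upper fence = Q3 + 1.5·IQR = 32.20 + 18.375 = 50.575.
-1.4 < 1.575 → outlier.
53.7 > 50.575 → outlier.
54.8 > 50.575 → outlier.
All remaining values lie within [1.575, 50.575].

-1.4, 53.7, 54.8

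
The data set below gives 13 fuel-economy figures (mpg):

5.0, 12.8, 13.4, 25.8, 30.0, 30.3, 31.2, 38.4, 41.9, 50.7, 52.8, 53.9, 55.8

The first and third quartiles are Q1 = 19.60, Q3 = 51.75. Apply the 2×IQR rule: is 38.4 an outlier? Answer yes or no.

IQR = Q3 − Q1 = 51.75 − 19.60 = 32.15.
Lower fence = Q1 − 2·IQR = 19.60 − 64.30 = -44.70.
Upper fence = Q3 + 2·IQR = 51.75 + 64.30 = 116.05.
38.4 lies within [-44.70, 116.05].

no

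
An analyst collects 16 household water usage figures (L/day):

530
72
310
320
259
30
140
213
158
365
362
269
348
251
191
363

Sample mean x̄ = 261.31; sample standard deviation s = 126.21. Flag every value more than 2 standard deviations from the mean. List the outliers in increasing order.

Cutoffs at x̄ ± 2s: 261.31 ± 2·126.21 = [8.89, 513.73].
530: z = 2.13, |z| > 2 → outlier.
Every other value lies within [8.89, 513.73].

530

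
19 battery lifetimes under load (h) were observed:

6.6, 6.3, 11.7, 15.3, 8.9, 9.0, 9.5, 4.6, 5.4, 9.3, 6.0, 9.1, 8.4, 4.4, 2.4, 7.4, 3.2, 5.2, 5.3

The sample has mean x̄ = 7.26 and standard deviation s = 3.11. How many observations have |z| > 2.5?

1

Cutoffs: x̄ ± 2.5s = [-0.515, 15.035].
Outside the cutoffs: 15.3.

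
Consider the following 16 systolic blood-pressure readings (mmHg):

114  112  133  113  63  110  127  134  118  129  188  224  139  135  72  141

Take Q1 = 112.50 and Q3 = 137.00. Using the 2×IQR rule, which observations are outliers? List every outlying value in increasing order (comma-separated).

63, 188, 224

IQR = Q3 − Q1 = 137.00 − 112.50 = 24.50.
Lower fence = Q1 − 2·IQR = 112.50 − 49.00 = 63.50.
Upper fence = Q3 + 2·IQR = 137.00 + 49.00 = 186.00.
63 < 63.50 → outlier.
188 > 186.00 → outlier.
224 > 186.00 → outlier.
All remaining values lie within [63.50, 186.00].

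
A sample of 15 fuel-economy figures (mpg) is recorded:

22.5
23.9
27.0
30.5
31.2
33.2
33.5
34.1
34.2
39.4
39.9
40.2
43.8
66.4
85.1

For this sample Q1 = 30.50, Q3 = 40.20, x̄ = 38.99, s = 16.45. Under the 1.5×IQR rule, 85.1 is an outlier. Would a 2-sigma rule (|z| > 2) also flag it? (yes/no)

z = (85.1 − 38.99) / 16.45 = 2.80.
|z| = 2.80 > 2.

yes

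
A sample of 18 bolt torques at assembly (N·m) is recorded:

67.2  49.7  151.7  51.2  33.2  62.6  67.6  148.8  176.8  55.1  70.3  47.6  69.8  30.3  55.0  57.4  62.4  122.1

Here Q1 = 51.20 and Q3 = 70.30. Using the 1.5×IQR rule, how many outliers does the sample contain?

4

IQR = 19.10; fences at 51.20 − 28.65 = 22.55 and 70.30 + 28.65 = 98.95.
Outside the cutoffs: 122.1, 148.8, 151.7, 176.8.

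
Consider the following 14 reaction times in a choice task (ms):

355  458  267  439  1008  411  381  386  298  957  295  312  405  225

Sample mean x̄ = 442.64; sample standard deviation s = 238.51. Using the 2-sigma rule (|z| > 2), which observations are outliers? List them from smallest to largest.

957, 1008

Cutoffs at x̄ ± 2s: 442.64 ± 2·238.51 = [-34.38, 919.66].
957: z = 2.16, |z| > 2 → outlier.
1008: z = 2.37, |z| > 2 → outlier.
Every other value lies within [-34.38, 919.66].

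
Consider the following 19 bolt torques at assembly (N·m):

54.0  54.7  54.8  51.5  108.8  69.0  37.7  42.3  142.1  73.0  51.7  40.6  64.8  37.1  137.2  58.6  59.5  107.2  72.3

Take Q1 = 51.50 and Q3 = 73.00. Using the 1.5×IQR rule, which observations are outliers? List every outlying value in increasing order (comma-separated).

IQR = Q3 − Q1 = 73.00 − 51.50 = 21.50.
Lower fence = Q1 − 1.5·IQR = 51.50 − 32.25 = 19.25.
Upper fence = Q3 + 1.5·IQR = 73.00 + 32.25 = 105.25.
107.2 > 105.25 → outlier.
108.8 > 105.25 → outlier.
137.2 > 105.25 → outlier.
142.1 > 105.25 → outlier.
All remaining values lie within [19.25, 105.25].

107.2, 108.8, 137.2, 142.1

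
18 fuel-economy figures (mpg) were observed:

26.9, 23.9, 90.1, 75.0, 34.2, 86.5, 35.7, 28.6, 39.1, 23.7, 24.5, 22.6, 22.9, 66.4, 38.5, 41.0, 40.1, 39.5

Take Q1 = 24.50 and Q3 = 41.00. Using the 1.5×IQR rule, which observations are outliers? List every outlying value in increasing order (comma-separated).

66.4, 75.0, 86.5, 90.1

IQR = Q3 − Q1 = 41.00 − 24.50 = 16.50.
Lower fence = Q1 − 1.5·IQR = 24.50 − 24.75 = -0.25.
Upper fence = Q3 + 1.5·IQR = 41.00 + 24.75 = 65.75.
66.4 > 65.75 → outlier.
75.0 > 65.75 → outlier.
86.5 > 65.75 → outlier.
90.1 > 65.75 → outlier.
All remaining values lie within [-0.25, 65.75].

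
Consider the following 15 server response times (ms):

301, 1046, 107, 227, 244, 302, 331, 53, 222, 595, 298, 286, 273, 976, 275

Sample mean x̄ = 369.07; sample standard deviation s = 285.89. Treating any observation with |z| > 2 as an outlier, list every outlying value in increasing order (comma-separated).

976, 1046

Cutoffs at x̄ ± 2s: 369.07 ± 2·285.89 = [-202.71, 940.85].
976: z = 2.12, |z| > 2 → outlier.
1046: z = 2.37, |z| > 2 → outlier.
Every other value lies within [-202.71, 940.85].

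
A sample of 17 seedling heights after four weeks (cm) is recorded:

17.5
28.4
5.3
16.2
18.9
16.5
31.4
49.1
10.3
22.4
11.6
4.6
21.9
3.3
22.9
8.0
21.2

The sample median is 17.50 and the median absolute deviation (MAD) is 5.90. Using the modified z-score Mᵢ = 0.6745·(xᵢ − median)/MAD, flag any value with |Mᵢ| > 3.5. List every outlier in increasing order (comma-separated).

49.1

|Mᵢ| > 3.5 ⇔ |xᵢ − 17.50| > 3.5·5.90/0.6745 = 30.62.
So outliers lie outside [-13.12, 48.12].
49.1: M = 3.61 → outlier.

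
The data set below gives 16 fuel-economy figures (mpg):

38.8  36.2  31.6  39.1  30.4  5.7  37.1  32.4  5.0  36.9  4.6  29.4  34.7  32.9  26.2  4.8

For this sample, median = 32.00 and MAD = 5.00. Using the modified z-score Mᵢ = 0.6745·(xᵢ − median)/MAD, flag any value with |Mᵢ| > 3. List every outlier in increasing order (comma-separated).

4.6, 4.8, 5.0, 5.7

|Mᵢ| > 3 ⇔ |xᵢ − 32.00| > 3·5.00/0.6745 = 22.24.
So outliers lie outside [9.76, 54.24].
4.6: M = -3.70 → outlier.
4.8: M = -3.67 → outlier.
5.0: M = -3.64 → outlier.
5.7: M = -3.55 → outlier.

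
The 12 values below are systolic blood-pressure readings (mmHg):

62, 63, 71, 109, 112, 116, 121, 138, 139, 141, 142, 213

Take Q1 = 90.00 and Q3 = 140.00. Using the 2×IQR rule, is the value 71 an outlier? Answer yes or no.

no

IQR = Q3 − Q1 = 140.00 − 90.00 = 50.00.
Lower fence = Q1 − 2·IQR = 90.00 − 100.00 = -10.00.
Upper fence = Q3 + 2·IQR = 140.00 + 100.00 = 240.00.
71 lies within [-10.00, 240.00].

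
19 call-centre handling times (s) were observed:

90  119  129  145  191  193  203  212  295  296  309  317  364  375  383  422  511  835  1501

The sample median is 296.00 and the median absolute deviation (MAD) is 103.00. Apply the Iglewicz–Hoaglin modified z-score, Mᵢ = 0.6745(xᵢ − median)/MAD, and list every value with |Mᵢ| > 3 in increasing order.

835, 1501

|Mᵢ| > 3 ⇔ |xᵢ − 296.00| > 3·103.00/0.6745 = 458.12.
So outliers lie outside [-162.12, 754.12].
835: M = 3.53 → outlier.
1501: M = 7.89 → outlier.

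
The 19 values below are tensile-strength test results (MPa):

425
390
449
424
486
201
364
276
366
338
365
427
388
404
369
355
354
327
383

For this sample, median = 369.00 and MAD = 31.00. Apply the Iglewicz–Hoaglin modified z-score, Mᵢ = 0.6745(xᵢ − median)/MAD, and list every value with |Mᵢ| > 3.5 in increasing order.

201

|Mᵢ| > 3.5 ⇔ |xᵢ − 369.00| > 3.5·31.00/0.6745 = 160.86.
So outliers lie outside [208.14, 529.86].
201: M = -3.66 → outlier.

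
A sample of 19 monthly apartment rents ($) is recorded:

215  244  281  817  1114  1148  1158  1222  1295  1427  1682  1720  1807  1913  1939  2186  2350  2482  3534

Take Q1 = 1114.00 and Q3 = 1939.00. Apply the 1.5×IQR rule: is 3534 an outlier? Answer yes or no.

IQR = Q3 − Q1 = 1939.00 − 1114.00 = 825.00.
Lower fence = Q1 − 1.5·IQR = 1114.00 − 1237.50 = -123.50.
Upper fence = Q3 + 1.5·IQR = 1939.00 + 1237.50 = 3176.50.
3534 lies above the upper fence.

yes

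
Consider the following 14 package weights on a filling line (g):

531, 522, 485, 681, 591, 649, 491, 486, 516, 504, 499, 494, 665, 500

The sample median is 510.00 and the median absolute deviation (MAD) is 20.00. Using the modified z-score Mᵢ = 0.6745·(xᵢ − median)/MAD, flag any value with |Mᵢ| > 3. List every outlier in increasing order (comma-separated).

|Mᵢ| > 3 ⇔ |xᵢ − 510.00| > 3·20.00/0.6745 = 88.95.
So outliers lie outside [421.05, 598.95].
649: M = 4.69 → outlier.
665: M = 5.23 → outlier.
681: M = 5.77 → outlier.

649, 665, 681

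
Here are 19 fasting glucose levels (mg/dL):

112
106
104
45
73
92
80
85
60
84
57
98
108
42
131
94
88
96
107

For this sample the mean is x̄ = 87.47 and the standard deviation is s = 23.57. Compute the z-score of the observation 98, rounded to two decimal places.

0.45

z = (98 − 87.47) / 23.57 = 0.45.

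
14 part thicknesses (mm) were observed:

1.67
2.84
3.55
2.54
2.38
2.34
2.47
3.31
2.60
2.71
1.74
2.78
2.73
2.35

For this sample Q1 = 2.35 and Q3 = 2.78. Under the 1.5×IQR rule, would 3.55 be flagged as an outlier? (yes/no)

yes

IQR = Q3 − Q1 = 2.78 − 2.35 = 0.43.
Lower fence = Q1 − 1.5·IQR = 2.35 − 0.645 = 1.705.
Upper fence = Q3 + 1.5·IQR = 2.78 + 0.645 = 3.425.
3.55 lies above the upper fence.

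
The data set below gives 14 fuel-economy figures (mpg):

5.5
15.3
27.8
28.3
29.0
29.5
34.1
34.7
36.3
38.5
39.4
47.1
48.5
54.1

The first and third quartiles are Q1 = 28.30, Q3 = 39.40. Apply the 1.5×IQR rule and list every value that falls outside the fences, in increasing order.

5.5

IQR = Q3 − Q1 = 39.40 − 28.30 = 11.10.
Lower fence = Q1 − 1.5·IQR = 28.30 − 16.65 = 11.65.
Upper fence = Q3 + 1.5·IQR = 39.40 + 16.65 = 56.05.
5.5 < 11.65 → outlier.
All remaining values lie within [11.65, 56.05].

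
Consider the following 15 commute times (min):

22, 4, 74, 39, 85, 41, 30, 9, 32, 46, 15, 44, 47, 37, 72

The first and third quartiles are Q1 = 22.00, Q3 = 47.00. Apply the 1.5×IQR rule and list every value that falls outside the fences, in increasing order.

85

IQR = Q3 − Q1 = 47.00 − 22.00 = 25.00.
Lower fence = Q1 − 1.5·IQR = 22.00 − 37.50 = -15.50.
Upper fence = Q3 + 1.5·IQR = 47.00 + 37.50 = 84.50.
85 > 84.50 → outlier.
All remaining values lie within [-15.50, 84.50].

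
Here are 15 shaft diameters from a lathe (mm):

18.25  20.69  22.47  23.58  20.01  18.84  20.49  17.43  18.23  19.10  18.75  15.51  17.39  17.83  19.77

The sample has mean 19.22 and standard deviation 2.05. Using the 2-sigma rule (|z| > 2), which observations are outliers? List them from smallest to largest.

Cutoffs at x̄ ± 2s: 19.22 ± 2·2.05 = [15.12, 23.32].
23.58: z = 2.13, |z| > 2 → outlier.
Every other value lies within [15.12, 23.32].

23.58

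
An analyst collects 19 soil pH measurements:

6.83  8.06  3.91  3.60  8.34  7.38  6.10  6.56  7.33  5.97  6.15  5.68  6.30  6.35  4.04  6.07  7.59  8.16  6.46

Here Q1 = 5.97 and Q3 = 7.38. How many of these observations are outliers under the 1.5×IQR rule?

IQR = 1.41; fences at 5.97 − 2.115 = 3.855 and 7.38 + 2.115 = 9.495.
Outside the cutoffs: 3.60.

1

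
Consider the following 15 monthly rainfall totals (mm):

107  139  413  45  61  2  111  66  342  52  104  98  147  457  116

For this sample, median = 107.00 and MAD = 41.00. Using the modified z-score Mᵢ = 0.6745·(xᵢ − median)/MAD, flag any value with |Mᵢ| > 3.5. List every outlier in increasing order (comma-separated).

342, 413, 457

|Mᵢ| > 3.5 ⇔ |xᵢ − 107.00| > 3.5·41.00/0.6745 = 212.75.
So outliers lie outside [-105.75, 319.75].
342: M = 3.87 → outlier.
413: M = 5.03 → outlier.
457: M = 5.76 → outlier.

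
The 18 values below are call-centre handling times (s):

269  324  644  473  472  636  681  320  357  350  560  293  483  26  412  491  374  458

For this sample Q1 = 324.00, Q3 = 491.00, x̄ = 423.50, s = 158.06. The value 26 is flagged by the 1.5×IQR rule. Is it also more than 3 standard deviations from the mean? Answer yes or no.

no

z = (26 − 423.50) / 158.06 = -2.51.
|z| = 2.51 ≤ 3.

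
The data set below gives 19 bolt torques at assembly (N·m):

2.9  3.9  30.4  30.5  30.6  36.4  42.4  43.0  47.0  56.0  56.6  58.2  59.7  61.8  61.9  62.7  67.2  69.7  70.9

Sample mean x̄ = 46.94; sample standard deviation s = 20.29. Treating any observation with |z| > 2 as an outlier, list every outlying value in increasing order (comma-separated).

2.9, 3.9

Cutoffs at x̄ ± 2s: 46.94 ± 2·20.29 = [6.36, 87.52].
2.9: z = -2.17, |z| > 2 → outlier.
3.9: z = -2.12, |z| > 2 → outlier.
Every other value lies within [6.36, 87.52].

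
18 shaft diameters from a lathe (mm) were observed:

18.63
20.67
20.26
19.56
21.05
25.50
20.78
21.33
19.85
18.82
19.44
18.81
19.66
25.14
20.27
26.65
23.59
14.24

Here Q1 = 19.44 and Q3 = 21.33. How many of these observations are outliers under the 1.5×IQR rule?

4

IQR = 1.89; fences at 19.44 − 2.835 = 16.605 and 21.33 + 2.835 = 24.165.
Outside the cutoffs: 14.24, 25.14, 25.50, 26.65.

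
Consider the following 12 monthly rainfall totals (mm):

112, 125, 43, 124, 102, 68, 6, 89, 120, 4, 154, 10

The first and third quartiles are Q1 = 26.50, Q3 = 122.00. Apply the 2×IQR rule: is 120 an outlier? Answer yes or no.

IQR = Q3 − Q1 = 122.00 − 26.50 = 95.50.
Lower fence = Q1 − 2·IQR = 26.50 − 191.00 = -164.50.
Upper fence = Q3 + 2·IQR = 122.00 + 191.00 = 313.00.
120 lies within [-164.50, 313.00].

no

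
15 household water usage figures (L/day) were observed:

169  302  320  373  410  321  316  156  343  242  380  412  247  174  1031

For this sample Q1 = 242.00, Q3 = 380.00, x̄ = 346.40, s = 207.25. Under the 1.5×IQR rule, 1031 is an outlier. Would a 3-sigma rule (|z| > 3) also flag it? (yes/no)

z = (1031 − 346.40) / 207.25 = 3.30.
|z| = 3.30 > 3.

yes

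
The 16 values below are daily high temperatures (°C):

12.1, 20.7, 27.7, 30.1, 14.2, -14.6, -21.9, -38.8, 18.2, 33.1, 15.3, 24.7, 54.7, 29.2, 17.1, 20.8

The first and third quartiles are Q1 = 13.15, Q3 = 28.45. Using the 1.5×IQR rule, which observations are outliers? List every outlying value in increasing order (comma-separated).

-38.8, -21.9, -14.6, 54.7

IQR = Q3 − Q1 = 28.45 − 13.15 = 15.30.
Lower fence = Q1 − 1.5·IQR = 13.15 − 22.95 = -9.80.
Upper fence = Q3 + 1.5·IQR = 28.45 + 22.95 = 51.40.
-38.8 < -9.80 → outlier.
-21.9 < -9.80 → outlier.
-14.6 < -9.80 → outlier.
54.7 > 51.40 → outlier.
All remaining values lie within [-9.80, 51.40].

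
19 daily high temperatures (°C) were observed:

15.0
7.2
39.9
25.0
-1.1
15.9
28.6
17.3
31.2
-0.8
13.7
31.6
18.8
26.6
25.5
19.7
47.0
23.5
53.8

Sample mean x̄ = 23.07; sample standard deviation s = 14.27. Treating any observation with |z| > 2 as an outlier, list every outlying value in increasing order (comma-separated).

Cutoffs at x̄ ± 2s: 23.07 ± 2·14.27 = [-5.47, 51.61].
53.8: z = 2.15, |z| > 2 → outlier.
Every other value lies within [-5.47, 51.61].

53.8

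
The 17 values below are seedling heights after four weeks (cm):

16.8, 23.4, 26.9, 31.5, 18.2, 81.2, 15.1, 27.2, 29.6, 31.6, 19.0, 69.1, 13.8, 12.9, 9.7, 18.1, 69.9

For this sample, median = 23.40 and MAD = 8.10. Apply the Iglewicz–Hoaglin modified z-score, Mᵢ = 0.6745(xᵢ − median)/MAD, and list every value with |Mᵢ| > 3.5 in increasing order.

69.1, 69.9, 81.2

|Mᵢ| > 3.5 ⇔ |xᵢ − 23.40| > 3.5·8.10/0.6745 = 42.03.
So outliers lie outside [-18.63, 65.43].
69.1: M = 3.81 → outlier.
69.9: M = 3.87 → outlier.
81.2: M = 4.81 → outlier.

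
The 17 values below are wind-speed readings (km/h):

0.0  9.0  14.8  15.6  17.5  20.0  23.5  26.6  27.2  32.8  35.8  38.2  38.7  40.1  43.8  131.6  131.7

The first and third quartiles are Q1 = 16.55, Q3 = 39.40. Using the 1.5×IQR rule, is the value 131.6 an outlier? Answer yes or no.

IQR = Q3 − Q1 = 39.40 − 16.55 = 22.85.
Lower fence = Q1 − 1.5·IQR = 16.55 − 34.275 = -17.725.
Upper fence = Q3 + 1.5·IQR = 39.40 + 34.275 = 73.675.
131.6 lies above the upper fence.

yes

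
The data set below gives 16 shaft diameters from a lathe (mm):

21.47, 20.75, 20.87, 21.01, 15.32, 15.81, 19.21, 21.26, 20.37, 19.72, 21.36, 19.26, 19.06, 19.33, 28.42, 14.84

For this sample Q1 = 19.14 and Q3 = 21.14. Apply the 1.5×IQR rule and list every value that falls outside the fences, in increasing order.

IQR = Q3 − Q1 = 21.14 − 19.14 = 2.00.
Lower fence = Q1 − 1.5·IQR = 19.14 − 3.00 = 16.14.
Upper fence = Q3 + 1.5·IQR = 21.14 + 3.00 = 24.14.
14.84 < 16.14 → outlier.
15.32 < 16.14 → outlier.
15.81 < 16.14 → outlier.
28.42 > 24.14 → outlier.
All remaining values lie within [16.14, 24.14].

14.84, 15.32, 15.81, 28.42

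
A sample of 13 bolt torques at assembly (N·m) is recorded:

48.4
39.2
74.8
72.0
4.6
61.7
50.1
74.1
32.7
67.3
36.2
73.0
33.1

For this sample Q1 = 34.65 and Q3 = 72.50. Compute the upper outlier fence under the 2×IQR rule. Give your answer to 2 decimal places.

IQR = Q3 − Q1 = 72.50 − 34.65 = 37.85.
Lower fence = Q1 − 2·IQR = 34.65 − 75.70 = -41.05.
Upper fence = Q3 + 2·IQR = 72.50 + 75.70 = 148.20.

148.20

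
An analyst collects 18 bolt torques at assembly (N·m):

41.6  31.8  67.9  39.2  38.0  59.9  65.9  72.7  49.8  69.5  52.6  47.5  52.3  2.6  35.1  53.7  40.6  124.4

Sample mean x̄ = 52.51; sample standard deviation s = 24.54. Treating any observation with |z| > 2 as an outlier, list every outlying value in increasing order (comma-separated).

2.6, 124.4

Cutoffs at x̄ ± 2s: 52.51 ± 2·24.54 = [3.43, 101.59].
2.6: z = -2.03, |z| > 2 → outlier.
124.4: z = 2.93, |z| > 2 → outlier.
Every other value lies within [3.43, 101.59].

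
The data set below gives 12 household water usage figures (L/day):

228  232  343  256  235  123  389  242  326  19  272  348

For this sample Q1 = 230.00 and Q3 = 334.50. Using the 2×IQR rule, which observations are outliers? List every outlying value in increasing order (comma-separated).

19

IQR = Q3 − Q1 = 334.50 − 230.00 = 104.50.
Lower fence = Q1 − 2·IQR = 230.00 − 209.00 = 21.00.
Upper fence = Q3 + 2·IQR = 334.50 + 209.00 = 543.50.
19 < 21.00 → outlier.
All remaining values lie within [21.00, 543.50].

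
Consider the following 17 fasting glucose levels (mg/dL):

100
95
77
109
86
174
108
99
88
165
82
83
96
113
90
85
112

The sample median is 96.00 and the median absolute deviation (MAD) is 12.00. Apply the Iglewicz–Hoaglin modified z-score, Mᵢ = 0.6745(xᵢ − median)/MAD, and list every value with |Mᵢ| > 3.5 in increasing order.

|Mᵢ| > 3.5 ⇔ |xᵢ − 96.00| > 3.5·12.00/0.6745 = 62.27.
So outliers lie outside [33.73, 158.27].
165: M = 3.88 → outlier.
174: M = 4.38 → outlier.

165, 174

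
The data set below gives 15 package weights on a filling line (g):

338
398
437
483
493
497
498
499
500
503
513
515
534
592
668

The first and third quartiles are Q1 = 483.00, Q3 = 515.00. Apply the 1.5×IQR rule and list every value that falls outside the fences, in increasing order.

338, 398, 592, 668

IQR = Q3 − Q1 = 515.00 − 483.00 = 32.00.
Lower fence = Q1 − 1.5·IQR = 483.00 − 48.00 = 435.00.
Upper fence = Q3 + 1.5·IQR = 515.00 + 48.00 = 563.00.
338 < 435.00 → outlier.
398 < 435.00 → outlier.
592 > 563.00 → outlier.
668 > 563.00 → outlier.
All remaining values lie within [435.00, 563.00].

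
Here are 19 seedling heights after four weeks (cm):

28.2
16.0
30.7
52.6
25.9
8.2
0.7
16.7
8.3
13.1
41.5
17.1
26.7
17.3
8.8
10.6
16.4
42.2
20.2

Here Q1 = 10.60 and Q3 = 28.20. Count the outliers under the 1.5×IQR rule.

IQR = 17.60; fences at 10.60 − 26.40 = -15.80 and 28.20 + 26.40 = 54.60.
Every value lies within the cutoffs.

0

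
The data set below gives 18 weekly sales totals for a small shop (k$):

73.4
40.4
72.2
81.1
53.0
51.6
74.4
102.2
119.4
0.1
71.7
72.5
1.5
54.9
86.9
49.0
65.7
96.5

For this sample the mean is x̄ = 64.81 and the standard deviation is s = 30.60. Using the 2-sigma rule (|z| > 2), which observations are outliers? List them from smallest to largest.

0.1, 1.5

Cutoffs at x̄ ± 2s: 64.81 ± 2·30.60 = [3.61, 126.01].
0.1: z = -2.11, |z| > 2 → outlier.
1.5: z = -2.07, |z| > 2 → outlier.
Every other value lies within [3.61, 126.01].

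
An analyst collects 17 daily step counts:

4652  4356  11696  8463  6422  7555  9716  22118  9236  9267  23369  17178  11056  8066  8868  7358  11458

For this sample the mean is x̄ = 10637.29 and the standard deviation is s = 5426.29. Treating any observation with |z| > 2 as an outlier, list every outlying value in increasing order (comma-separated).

Cutoffs at x̄ ± 2s: 10637.29 ± 2·5426.29 = [-215.29, 21489.87].
22118: z = 2.12, |z| > 2 → outlier.
23369: z = 2.35, |z| > 2 → outlier.
Every other value lies within [-215.29, 21489.87].

22118, 23369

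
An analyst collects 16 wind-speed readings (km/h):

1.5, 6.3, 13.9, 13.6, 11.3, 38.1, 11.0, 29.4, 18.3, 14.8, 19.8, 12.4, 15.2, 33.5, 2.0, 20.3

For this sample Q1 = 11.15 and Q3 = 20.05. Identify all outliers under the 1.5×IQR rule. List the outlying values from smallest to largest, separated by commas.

33.5, 38.1

IQR = Q3 − Q1 = 20.05 − 11.15 = 8.90.
Lower fence = Q1 − 1.5·IQR = 11.15 − 13.35 = -2.20.
Upper fence = Q3 + 1.5·IQR = 20.05 + 13.35 = 33.40.
33.5 > 33.40 → outlier.
38.1 > 33.40 → outlier.
All remaining values lie within [-2.20, 33.40].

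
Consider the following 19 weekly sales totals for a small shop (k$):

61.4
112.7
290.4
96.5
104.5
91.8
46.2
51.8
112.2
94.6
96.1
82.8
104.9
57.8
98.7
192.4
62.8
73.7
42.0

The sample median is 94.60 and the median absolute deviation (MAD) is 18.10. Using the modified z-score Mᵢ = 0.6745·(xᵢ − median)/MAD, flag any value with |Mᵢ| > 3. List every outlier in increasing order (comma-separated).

192.4, 290.4

|Mᵢ| > 3 ⇔ |xᵢ − 94.60| > 3·18.10/0.6745 = 80.50.
So outliers lie outside [14.10, 175.10].
192.4: M = 3.64 → outlier.
290.4: M = 7.30 → outlier.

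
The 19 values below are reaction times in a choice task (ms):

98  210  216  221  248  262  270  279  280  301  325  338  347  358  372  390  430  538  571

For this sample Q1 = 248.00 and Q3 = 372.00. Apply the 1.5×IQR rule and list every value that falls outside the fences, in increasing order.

571

IQR = Q3 − Q1 = 372.00 − 248.00 = 124.00.
Lower fence = Q1 − 1.5·IQR = 248.00 − 186.00 = 62.00.
Upper fence = Q3 + 1.5·IQR = 372.00 + 186.00 = 558.00.
571 > 558.00 → outlier.
All remaining values lie within [62.00, 558.00].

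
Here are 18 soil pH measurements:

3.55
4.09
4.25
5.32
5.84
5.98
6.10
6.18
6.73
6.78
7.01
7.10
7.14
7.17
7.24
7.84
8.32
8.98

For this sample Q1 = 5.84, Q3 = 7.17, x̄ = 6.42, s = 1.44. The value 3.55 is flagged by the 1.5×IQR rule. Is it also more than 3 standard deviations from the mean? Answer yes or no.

z = (3.55 − 6.42) / 1.44 = -1.99.
|z| = 1.99 ≤ 3.

no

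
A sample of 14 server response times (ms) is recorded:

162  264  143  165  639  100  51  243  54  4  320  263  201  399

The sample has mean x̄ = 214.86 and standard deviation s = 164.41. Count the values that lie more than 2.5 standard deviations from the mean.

1

Cutoffs: x̄ ± 2.5s = [-196.165, 625.885].
Outside the cutoffs: 639.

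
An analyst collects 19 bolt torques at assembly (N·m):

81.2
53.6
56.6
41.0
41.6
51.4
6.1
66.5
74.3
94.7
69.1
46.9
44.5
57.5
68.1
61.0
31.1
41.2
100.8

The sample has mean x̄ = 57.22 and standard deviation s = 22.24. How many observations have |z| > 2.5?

Cutoffs: x̄ ± 2.5s = [1.62, 112.82].
Every value lies within the cutoffs.

0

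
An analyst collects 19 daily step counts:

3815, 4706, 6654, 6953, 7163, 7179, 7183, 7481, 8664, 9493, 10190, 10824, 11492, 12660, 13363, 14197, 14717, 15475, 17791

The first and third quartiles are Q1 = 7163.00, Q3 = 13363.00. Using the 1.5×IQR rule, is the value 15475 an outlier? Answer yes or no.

no

IQR = Q3 − Q1 = 13363.00 − 7163.00 = 6200.00.
Lower fence = Q1 − 1.5·IQR = 7163.00 − 9300.00 = -2137.00.
Upper fence = Q3 + 1.5·IQR = 13363.00 + 9300.00 = 22663.00.
15475 lies within [-2137.00, 22663.00].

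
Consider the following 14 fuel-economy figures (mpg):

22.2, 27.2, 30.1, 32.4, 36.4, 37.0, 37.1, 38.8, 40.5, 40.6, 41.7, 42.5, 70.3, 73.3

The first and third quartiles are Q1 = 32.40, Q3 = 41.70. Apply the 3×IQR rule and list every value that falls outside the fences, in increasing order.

70.3, 73.3

IQR = Q3 − Q1 = 41.70 − 32.40 = 9.30.
Lower fence = Q1 − 3·IQR = 32.40 − 27.90 = 4.50.
Upper fence = Q3 + 3·IQR = 41.70 + 27.90 = 69.60.
70.3 > 69.60 → outlier.
73.3 > 69.60 → outlier.
All remaining values lie within [4.50, 69.60].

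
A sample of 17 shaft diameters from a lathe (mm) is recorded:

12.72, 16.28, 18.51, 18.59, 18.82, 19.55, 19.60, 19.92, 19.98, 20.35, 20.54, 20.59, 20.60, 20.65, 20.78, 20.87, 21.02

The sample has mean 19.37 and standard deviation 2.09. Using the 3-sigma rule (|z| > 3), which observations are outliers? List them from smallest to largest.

12.72

Cutoffs at x̄ ± 3s: 19.37 ± 3·2.09 = [13.10, 25.64].
12.72: z = -3.18, |z| > 3 → outlier.
Every other value lies within [13.10, 25.64].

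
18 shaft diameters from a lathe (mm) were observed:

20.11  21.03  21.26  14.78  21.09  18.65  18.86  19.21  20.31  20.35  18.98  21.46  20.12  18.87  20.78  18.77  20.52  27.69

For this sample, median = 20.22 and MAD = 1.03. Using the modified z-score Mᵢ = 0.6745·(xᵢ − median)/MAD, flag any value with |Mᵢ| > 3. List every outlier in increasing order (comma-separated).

|Mᵢ| > 3 ⇔ |xᵢ − 20.22| > 3·1.03/0.6745 = 4.58.
So outliers lie outside [15.64, 24.80].
14.78: M = -3.56 → outlier.
27.69: M = 4.89 → outlier.

14.78, 27.69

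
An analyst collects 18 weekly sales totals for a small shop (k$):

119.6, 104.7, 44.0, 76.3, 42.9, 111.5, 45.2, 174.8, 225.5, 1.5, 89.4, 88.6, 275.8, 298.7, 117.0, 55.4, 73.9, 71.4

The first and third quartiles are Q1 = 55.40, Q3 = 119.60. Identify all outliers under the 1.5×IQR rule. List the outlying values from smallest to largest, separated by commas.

IQR = Q3 − Q1 = 119.60 − 55.40 = 64.20.
Lower fence = Q1 − 1.5·IQR = 55.40 − 96.30 = -40.90.
Upper fence = Q3 + 1.5·IQR = 119.60 + 96.30 = 215.90.
225.5 > 215.90 → outlier.
275.8 > 215.90 → outlier.
298.7 > 215.90 → outlier.
All remaining values lie within [-40.90, 215.90].

225.5, 275.8, 298.7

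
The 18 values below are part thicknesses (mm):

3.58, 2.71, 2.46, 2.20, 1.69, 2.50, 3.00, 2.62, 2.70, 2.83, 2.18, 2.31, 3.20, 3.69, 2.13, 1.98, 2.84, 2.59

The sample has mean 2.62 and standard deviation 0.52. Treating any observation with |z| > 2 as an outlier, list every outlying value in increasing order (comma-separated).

Cutoffs at x̄ ± 2s: 2.62 ± 2·0.52 = [1.58, 3.66].
3.69: z = 2.06, |z| > 2 → outlier.
Every other value lies within [1.58, 3.66].

3.69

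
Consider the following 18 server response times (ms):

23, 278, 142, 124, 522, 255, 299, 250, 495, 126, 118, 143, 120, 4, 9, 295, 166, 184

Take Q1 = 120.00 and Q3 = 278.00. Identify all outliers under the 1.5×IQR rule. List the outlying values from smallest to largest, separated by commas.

IQR = Q3 − Q1 = 278.00 − 120.00 = 158.00.
Lower fence = Q1 − 1.5·IQR = 120.00 − 237.00 = -117.00.
Upper fence = Q3 + 1.5·IQR = 278.00 + 237.00 = 515.00.
522 > 515.00 → outlier.
All remaining values lie within [-117.00, 515.00].

522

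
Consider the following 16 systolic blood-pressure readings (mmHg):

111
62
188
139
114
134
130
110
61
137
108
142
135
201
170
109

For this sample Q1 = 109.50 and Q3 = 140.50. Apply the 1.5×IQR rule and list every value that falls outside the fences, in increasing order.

61, 62, 188, 201

IQR = Q3 − Q1 = 140.50 − 109.50 = 31.00.
Lower fence = Q1 − 1.5·IQR = 109.50 − 46.50 = 63.00.
Upper fence = Q3 + 1.5·IQR = 140.50 + 46.50 = 187.00.
61 < 63.00 → outlier.
62 < 63.00 → outlier.
188 > 187.00 → outlier.
201 > 187.00 → outlier.
All remaining values lie within [63.00, 187.00].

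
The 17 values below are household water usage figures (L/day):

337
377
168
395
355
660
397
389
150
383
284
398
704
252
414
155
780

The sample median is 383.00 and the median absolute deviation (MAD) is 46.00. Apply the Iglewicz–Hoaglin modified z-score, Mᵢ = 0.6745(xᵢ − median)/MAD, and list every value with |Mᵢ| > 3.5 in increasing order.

|Mᵢ| > 3.5 ⇔ |xᵢ − 383.00| > 3.5·46.00/0.6745 = 238.70.
So outliers lie outside [144.30, 621.70].
660: M = 4.06 → outlier.
704: M = 4.71 → outlier.
780: M = 5.82 → outlier.

660, 704, 780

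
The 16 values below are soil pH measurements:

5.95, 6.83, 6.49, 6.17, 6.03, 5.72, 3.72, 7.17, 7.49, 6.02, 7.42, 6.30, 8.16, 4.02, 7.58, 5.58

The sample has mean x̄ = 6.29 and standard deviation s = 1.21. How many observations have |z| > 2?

1

Cutoffs: x̄ ± 2s = [3.87, 8.71].
Outside the cutoffs: 3.72.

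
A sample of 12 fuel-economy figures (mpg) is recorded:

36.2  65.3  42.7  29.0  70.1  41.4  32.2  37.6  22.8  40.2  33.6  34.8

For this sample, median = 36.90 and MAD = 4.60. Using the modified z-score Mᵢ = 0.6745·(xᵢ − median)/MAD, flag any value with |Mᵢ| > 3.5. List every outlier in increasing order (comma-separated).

65.3, 70.1

|Mᵢ| > 3.5 ⇔ |xᵢ − 36.90| > 3.5·4.60/0.6745 = 23.87.
So outliers lie outside [13.03, 60.77].
65.3: M = 4.16 → outlier.
70.1: M = 4.87 → outlier.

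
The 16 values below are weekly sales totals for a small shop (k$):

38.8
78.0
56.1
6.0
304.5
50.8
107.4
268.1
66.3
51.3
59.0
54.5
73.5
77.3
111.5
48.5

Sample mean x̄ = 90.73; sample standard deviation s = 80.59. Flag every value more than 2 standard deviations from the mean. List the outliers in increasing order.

268.1, 304.5

Cutoffs at x̄ ± 2s: 90.73 ± 2·80.59 = [-70.45, 251.91].
268.1: z = 2.20, |z| > 2 → outlier.
304.5: z = 2.65, |z| > 2 → outlier.
Every other value lies within [-70.45, 251.91].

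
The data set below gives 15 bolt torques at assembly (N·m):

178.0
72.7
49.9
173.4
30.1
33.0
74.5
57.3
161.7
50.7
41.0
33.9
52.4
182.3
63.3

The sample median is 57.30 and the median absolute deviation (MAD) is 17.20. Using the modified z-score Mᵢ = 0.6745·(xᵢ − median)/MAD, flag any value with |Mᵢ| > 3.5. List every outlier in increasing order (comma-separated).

|Mᵢ| > 3.5 ⇔ |xᵢ − 57.30| > 3.5·17.20/0.6745 = 89.25.
So outliers lie outside [-31.95, 146.55].
161.7: M = 4.09 → outlier.
173.4: M = 4.55 → outlier.
178.0: M = 4.73 → outlier.
182.3: M = 4.90 → outlier.

161.7, 173.4, 178.0, 182.3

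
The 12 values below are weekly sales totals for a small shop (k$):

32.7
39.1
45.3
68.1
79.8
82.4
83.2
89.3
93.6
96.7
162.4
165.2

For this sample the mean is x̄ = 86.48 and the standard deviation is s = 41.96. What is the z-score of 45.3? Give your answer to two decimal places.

-0.98

z = (45.3 − 86.48) / 41.96 = -0.98.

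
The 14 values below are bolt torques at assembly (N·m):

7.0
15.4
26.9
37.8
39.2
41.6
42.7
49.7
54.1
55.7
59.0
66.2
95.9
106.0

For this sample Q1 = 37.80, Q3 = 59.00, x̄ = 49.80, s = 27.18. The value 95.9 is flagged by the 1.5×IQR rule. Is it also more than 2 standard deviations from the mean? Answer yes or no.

z = (95.9 − 49.80) / 27.18 = 1.70.
|z| = 1.70 ≤ 2.

no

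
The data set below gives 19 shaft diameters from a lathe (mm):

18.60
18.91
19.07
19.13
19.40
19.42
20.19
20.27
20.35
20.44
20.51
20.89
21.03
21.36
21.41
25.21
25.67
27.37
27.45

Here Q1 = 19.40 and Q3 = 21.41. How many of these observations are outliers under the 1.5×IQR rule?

IQR = 2.01; fences at 19.40 − 3.015 = 16.385 and 21.41 + 3.015 = 24.425.
Outside the cutoffs: 25.21, 25.67, 27.37, 27.45.

4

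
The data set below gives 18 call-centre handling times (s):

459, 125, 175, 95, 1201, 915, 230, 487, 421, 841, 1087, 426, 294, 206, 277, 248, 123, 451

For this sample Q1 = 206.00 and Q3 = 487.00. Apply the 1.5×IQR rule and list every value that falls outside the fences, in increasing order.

915, 1087, 1201

IQR = Q3 − Q1 = 487.00 − 206.00 = 281.00.
Lower fence = Q1 − 1.5·IQR = 206.00 − 421.50 = -215.50.
Upper fence = Q3 + 1.5·IQR = 487.00 + 421.50 = 908.50.
915 > 908.50 → outlier.
1087 > 908.50 → outlier.
1201 > 908.50 → outlier.
All remaining values lie within [-215.50, 908.50].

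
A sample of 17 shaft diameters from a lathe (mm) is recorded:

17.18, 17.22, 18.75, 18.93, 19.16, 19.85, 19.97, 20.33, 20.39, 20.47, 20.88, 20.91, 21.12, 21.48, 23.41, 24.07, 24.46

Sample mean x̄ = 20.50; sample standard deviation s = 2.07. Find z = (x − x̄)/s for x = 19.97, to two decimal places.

z = (19.97 − 20.50) / 2.07 = -0.26.

-0.26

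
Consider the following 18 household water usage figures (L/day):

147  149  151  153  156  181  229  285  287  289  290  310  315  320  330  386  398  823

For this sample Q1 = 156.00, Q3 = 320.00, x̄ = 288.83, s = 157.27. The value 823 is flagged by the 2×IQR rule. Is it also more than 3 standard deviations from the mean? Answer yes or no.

z = (823 − 288.83) / 157.27 = 3.40.
|z| = 3.40 > 3.

yes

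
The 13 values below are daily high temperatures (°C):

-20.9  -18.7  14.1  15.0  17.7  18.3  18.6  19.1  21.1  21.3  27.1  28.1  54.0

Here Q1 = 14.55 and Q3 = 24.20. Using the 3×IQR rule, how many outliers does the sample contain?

IQR = 9.65; fences at 14.55 − 28.95 = -14.40 and 24.20 + 28.95 = 53.15.
Outside the cutoffs: -20.9, -18.7, 54.0.

3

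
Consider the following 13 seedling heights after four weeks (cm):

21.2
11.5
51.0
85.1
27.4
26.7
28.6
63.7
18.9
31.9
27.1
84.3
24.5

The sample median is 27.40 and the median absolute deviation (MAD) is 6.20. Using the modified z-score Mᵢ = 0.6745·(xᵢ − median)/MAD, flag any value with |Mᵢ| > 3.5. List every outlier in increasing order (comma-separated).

|Mᵢ| > 3.5 ⇔ |xᵢ − 27.40| > 3.5·6.20/0.6745 = 32.17.
So outliers lie outside [-4.77, 59.57].
63.7: M = 3.95 → outlier.
84.3: M = 6.19 → outlier.
85.1: M = 6.28 → outlier.

63.7, 84.3, 85.1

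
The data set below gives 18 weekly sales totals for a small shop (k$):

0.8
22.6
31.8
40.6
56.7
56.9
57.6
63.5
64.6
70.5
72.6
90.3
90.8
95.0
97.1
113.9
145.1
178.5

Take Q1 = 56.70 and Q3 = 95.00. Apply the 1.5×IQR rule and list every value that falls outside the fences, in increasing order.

IQR = Q3 − Q1 = 95.00 − 56.70 = 38.30.
Lower fence = Q1 − 1.5·IQR = 56.70 − 57.45 = -0.75.
Upper fence = Q3 + 1.5·IQR = 95.00 + 57.45 = 152.45.
178.5 > 152.45 → outlier.
All remaining values lie within [-0.75, 152.45].

178.5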